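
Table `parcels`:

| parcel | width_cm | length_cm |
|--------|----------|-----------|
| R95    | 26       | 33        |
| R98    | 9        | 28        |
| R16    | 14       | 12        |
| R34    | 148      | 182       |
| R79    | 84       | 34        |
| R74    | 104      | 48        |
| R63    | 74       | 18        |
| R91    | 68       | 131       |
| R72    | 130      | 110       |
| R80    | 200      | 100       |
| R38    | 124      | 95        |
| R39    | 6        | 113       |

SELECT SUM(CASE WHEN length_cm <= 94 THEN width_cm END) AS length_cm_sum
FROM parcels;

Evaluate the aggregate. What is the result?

311

parcel=R95: ✓ → 26
parcel=R98: ✓ → 9
parcel=R16: ✓ → 14
parcel=R34: ✗
parcel=R79: ✓ → 84
parcel=R74: ✓ → 104
parcel=R63: ✓ → 74
parcel=R91: ✗
parcel=R72: ✗
parcel=R80: ✗
parcel=R38: ✗
parcel=R39: ✗
length_cm_sum = 26 + 9 + 14 + 84 + 104 + 74 = 311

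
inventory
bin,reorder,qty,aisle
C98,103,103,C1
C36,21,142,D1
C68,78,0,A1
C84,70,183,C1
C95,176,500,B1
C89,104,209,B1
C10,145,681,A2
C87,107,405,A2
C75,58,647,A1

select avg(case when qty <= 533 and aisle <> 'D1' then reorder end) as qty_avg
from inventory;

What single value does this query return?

bin=C98: ✓ → 103
bin=C36: ✗
bin=C68: ✓ → 78
bin=C84: ✓ → 70
bin=C95: ✓ → 176
bin=C89: ✓ → 104
bin=C10: ✗
bin=C87: ✓ → 107
bin=C75: ✗
qty_avg = (103 + 78 + 70 + 176 + 104 + 107) / 6 = 106.3333333333

106.3333333333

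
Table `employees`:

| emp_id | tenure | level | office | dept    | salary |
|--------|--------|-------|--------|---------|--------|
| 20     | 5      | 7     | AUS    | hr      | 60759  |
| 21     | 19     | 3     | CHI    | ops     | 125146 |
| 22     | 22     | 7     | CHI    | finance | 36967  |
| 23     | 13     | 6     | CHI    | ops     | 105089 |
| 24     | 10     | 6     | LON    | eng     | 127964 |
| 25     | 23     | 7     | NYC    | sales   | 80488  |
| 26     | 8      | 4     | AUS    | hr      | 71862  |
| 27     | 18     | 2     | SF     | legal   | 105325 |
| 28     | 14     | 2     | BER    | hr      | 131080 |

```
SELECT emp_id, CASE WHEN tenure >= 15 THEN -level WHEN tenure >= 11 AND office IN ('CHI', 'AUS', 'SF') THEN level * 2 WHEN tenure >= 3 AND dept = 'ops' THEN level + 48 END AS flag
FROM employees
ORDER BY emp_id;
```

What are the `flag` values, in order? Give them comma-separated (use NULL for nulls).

NULL, -3, -7, 12, NULL, -7, NULL, -2, NULL

emp_id=20: (no match → NULL) → NULL
emp_id=21: tenure >= 15 → -3
emp_id=22: tenure >= 15 → -7
emp_id=23: tenure >= 11 AND office IN ('CHI', 'AUS', 'SF') → 12
emp_id=24: (no match → NULL) → NULL
emp_id=25: tenure >= 15 → -7
emp_id=26: (no match → NULL) → NULL
emp_id=27: tenure >= 15 → -2
emp_id=28: (no match → NULL) → NULL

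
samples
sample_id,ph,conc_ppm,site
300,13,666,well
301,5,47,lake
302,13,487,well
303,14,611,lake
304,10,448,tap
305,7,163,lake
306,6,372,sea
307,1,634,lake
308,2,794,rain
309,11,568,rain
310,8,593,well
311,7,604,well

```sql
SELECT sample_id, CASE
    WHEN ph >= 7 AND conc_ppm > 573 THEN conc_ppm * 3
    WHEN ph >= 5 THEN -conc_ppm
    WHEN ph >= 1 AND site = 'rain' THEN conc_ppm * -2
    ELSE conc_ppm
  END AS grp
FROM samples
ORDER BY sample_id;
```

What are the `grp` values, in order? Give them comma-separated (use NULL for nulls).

1998, -47, -487, 1833, -448, -163, -372, 634, -1588, -568, 1779, 1812

sample_id=300: ph >= 7 AND conc_ppm > 573 → 1998
sample_id=301: ph >= 5 → -47
sample_id=302: ph >= 5 → -487
sample_id=303: ph >= 7 AND conc_ppm > 573 → 1833
sample_id=304: ph >= 5 → -448
sample_id=305: ph >= 5 → -163
sample_id=306: ph >= 5 → -372
sample_id=307: ELSE → 634
sample_id=308: ph >= 1 AND site = 'rain' → -1588
sample_id=309: ph >= 5 → -568
sample_id=310: ph >= 7 AND conc_ppm > 573 → 1779
sample_id=311: ph >= 7 AND conc_ppm > 573 → 1812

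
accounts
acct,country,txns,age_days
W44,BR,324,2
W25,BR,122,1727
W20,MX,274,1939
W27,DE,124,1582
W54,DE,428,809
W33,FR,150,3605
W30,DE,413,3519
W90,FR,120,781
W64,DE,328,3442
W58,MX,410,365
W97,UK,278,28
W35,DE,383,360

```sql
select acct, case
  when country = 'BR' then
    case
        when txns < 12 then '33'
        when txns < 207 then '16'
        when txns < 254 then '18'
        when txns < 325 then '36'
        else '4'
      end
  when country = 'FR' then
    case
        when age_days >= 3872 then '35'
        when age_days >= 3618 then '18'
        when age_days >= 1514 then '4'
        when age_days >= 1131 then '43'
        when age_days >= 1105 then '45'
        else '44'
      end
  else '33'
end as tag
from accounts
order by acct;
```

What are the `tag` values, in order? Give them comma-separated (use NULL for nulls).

acct=W20: country='MX' → outer ELSE → 33
acct=W25: country='BR' → inner[txns < 207] → 16
acct=W27: country='DE' → outer ELSE → 33
acct=W30: country='DE' → outer ELSE → 33
acct=W33: country='FR' → inner[age_days >= 1514] → 4
acct=W35: country='DE' → outer ELSE → 33
acct=W44: country='BR' → inner[txns < 325] → 36
acct=W54: country='DE' → outer ELSE → 33
acct=W58: country='MX' → outer ELSE → 33
acct=W64: country='DE' → outer ELSE → 33
acct=W90: country='FR' → inner[ELSE] → 44
acct=W97: country='UK' → outer ELSE → 33

33, 16, 33, 33, 4, 33, 36, 33, 33, 33, 44, 33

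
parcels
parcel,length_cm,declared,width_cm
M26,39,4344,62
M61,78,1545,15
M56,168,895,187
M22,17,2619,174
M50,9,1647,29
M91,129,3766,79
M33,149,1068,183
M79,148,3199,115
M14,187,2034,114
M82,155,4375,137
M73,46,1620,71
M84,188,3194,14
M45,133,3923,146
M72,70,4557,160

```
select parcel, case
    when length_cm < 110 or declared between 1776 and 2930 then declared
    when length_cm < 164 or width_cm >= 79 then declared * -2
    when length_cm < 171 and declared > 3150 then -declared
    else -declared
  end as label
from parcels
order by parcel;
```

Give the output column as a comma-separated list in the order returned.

2034, 2619, 4344, -2136, -7846, 1647, -1790, 1545, 4557, 1620, -6398, -8750, -3194, -7532

parcel=M14: length_cm < 110 or declared between 1776 and 2930 → 2034
parcel=M22: length_cm < 110 or declared between 1776 and 2930 → 2619
parcel=M26: length_cm < 110 or declared between 1776 and 2930 → 4344
parcel=M33: length_cm < 164 or width_cm >= 79 → -2136
parcel=M45: length_cm < 164 or width_cm >= 79 → -7846
parcel=M50: length_cm < 110 or declared between 1776 and 2930 → 1647
parcel=M56: length_cm < 164 or width_cm >= 79 → -1790
parcel=M61: length_cm < 110 or declared between 1776 and 2930 → 1545
parcel=M72: length_cm < 110 or declared between 1776 and 2930 → 4557
parcel=M73: length_cm < 110 or declared between 1776 and 2930 → 1620
parcel=M79: length_cm < 164 or width_cm >= 79 → -6398
parcel=M82: length_cm < 164 or width_cm >= 79 → -8750
parcel=M84: ELSE → -3194
parcel=M91: length_cm < 164 or width_cm >= 79 → -7532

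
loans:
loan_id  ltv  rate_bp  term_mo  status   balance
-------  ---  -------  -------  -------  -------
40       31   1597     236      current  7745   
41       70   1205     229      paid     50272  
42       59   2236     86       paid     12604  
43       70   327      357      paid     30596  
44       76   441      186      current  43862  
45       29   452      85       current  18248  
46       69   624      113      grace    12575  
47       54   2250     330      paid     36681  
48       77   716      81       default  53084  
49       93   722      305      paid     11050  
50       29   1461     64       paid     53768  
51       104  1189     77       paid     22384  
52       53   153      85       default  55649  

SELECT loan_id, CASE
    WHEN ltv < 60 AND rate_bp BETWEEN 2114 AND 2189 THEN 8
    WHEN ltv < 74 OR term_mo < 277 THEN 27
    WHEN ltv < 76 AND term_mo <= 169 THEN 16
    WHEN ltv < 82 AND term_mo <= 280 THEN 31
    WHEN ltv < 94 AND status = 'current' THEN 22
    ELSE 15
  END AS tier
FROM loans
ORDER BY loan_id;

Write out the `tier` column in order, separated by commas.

27, 27, 27, 27, 27, 27, 27, 27, 27, 15, 27, 27, 27

loan_id=40: ltv < 74 OR term_mo < 277 → 27
loan_id=41: ltv < 74 OR term_mo < 277 → 27
loan_id=42: ltv < 74 OR term_mo < 277 → 27
loan_id=43: ltv < 74 OR term_mo < 277 → 27
loan_id=44: ltv < 74 OR term_mo < 277 → 27
loan_id=45: ltv < 74 OR term_mo < 277 → 27
loan_id=46: ltv < 74 OR term_mo < 277 → 27
loan_id=47: ltv < 74 OR term_mo < 277 → 27
loan_id=48: ltv < 74 OR term_mo < 277 → 27
loan_id=49: ELSE → 15
loan_id=50: ltv < 74 OR term_mo < 277 → 27
loan_id=51: ltv < 74 OR term_mo < 277 → 27
loan_id=52: ltv < 74 OR term_mo < 277 → 27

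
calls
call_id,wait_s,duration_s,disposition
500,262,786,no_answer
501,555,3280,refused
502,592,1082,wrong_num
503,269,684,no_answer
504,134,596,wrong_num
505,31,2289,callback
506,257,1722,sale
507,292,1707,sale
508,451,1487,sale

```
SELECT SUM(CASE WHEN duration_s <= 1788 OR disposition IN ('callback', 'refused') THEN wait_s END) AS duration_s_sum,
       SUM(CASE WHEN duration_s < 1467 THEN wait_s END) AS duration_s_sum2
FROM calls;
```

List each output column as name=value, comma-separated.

duration_s_sum=2843, duration_s_sum2=1257

[duration_s_sum: duration_s <= 1788 OR disposition IN ('callback', 'refused')]
call_id=500: ✓ → 262
call_id=501: ✓ → 555
call_id=502: ✓ → 592
call_id=503: ✓ → 269
call_id=504: ✓ → 134
call_id=505: ✓ → 31
call_id=506: ✓ → 257
call_id=507: ✓ → 292
call_id=508: ✓ → 451
duration_s_sum = 262 + 555 + 592 + 269 + 134 + 31 + 257 + 292 + 451 = 2843
—
[duration_s_sum2: duration_s < 1467]
call_id=500: ✓ → 262
call_id=501: ✗
call_id=502: ✓ → 592
call_id=503: ✓ → 269
call_id=504: ✓ → 134
call_id=505: ✗
call_id=506: ✗
call_id=507: ✗
call_id=508: ✗
duration_s_sum2 = 262 + 592 + 269 + 134 = 1257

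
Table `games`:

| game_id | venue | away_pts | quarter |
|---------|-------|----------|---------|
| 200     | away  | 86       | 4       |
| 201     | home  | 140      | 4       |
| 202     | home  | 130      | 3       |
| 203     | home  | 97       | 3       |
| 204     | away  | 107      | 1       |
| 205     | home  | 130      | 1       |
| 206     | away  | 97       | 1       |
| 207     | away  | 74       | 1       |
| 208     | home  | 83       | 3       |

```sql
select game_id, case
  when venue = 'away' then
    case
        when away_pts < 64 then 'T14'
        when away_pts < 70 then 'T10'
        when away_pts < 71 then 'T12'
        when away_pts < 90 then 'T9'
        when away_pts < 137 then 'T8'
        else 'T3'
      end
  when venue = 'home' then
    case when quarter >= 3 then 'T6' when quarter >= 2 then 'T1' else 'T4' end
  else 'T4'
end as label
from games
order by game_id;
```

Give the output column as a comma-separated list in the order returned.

T9, T6, T6, T6, T8, T4, T8, T9, T6

game_id=200: venue='away' → inner[away_pts < 90] → T9
game_id=201: venue='home' → inner[quarter >= 3] → T6
game_id=202: venue='home' → inner[quarter >= 3] → T6
game_id=203: venue='home' → inner[quarter >= 3] → T6
game_id=204: venue='away' → inner[away_pts < 137] → T8
game_id=205: venue='home' → inner[ELSE] → T4
game_id=206: venue='away' → inner[away_pts < 137] → T8
game_id=207: venue='away' → inner[away_pts < 90] → T9
game_id=208: venue='home' → inner[quarter >= 3] → T6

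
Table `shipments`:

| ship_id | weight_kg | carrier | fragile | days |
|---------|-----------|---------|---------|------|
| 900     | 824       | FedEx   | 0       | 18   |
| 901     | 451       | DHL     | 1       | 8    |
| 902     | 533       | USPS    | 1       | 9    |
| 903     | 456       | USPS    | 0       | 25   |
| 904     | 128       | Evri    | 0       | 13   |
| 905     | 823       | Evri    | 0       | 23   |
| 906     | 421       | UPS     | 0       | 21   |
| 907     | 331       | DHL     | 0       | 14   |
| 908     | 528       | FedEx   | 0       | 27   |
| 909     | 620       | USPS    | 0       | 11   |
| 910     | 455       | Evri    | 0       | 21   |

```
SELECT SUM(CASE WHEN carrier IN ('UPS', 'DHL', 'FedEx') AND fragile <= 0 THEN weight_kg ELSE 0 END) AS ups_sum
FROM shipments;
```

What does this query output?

2104

ship_id=900: ✓ → 824
ship_id=901: ✗
ship_id=902: ✗
ship_id=903: ✗
ship_id=904: ✗
ship_id=905: ✗
ship_id=906: ✓ → 421
ship_id=907: ✓ → 331
ship_id=908: ✓ → 528
ship_id=909: ✗
ship_id=910: ✗
ups_sum = 824 + 421 + 331 + 528 = 2104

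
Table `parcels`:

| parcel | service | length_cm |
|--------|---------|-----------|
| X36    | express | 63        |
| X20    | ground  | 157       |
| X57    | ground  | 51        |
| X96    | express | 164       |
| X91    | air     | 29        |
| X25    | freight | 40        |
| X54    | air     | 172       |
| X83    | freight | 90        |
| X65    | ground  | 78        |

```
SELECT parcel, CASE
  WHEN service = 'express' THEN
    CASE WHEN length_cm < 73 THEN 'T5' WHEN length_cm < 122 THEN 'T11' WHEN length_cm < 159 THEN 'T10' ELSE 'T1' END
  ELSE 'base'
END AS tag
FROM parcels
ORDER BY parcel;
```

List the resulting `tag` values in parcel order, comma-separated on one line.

base, base, T5, base, base, base, base, base, T1

parcel=X20: service='ground' → outer ELSE → base
parcel=X25: service='freight' → outer ELSE → base
parcel=X36: service='express' → inner[length_cm < 73] → T5
parcel=X54: service='air' → outer ELSE → base
parcel=X57: service='ground' → outer ELSE → base
parcel=X65: service='ground' → outer ELSE → base
parcel=X83: service='freight' → outer ELSE → base
parcel=X91: service='air' → outer ELSE → base
parcel=X96: service='express' → inner[ELSE] → T1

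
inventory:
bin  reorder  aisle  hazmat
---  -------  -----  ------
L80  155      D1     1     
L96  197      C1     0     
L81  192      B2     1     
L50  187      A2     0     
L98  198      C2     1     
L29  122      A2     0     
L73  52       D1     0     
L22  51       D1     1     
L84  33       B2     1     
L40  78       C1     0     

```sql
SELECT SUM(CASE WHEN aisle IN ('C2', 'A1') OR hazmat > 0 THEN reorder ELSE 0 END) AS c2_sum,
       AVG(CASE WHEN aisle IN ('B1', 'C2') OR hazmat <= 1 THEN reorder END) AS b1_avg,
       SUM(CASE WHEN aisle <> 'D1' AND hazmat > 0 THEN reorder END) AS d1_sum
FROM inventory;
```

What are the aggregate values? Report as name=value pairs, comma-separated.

[c2_sum: aisle IN ('C2', 'A1') OR hazmat > 0]
bin=L80: ✓ → 155
bin=L96: ✗
bin=L81: ✓ → 192
bin=L50: ✗
bin=L98: ✓ → 198
bin=L29: ✗
bin=L73: ✗
bin=L22: ✓ → 51
bin=L84: ✓ → 33
bin=L40: ✗
c2_sum = 155 + 192 + 198 + 51 + 33 = 629
—
[b1_avg: aisle IN ('B1', 'C2') OR hazmat <= 1]
bin=L80: ✓ → 155
bin=L96: ✓ → 197
bin=L81: ✓ → 192
bin=L50: ✓ → 187
bin=L98: ✓ → 198
bin=L29: ✓ → 122
bin=L73: ✓ → 52
bin=L22: ✓ → 51
bin=L84: ✓ → 33
bin=L40: ✓ → 78
b1_avg = (155 + 197 + 192 + 187 + 198 + 122 + 52 + 51 + 33 + 78) / 10 = 126.5
—
[d1_sum: aisle <> 'D1' AND hazmat > 0]
bin=L80: ✗
bin=L96: ✗
bin=L81: ✓ → 192
bin=L50: ✗
bin=L98: ✓ → 198
bin=L29: ✗
bin=L73: ✗
bin=L22: ✗
bin=L84: ✓ → 33
bin=L40: ✗
d1_sum = 192 + 198 + 33 = 423

c2_sum=629, b1_avg=126.5, d1_sum=423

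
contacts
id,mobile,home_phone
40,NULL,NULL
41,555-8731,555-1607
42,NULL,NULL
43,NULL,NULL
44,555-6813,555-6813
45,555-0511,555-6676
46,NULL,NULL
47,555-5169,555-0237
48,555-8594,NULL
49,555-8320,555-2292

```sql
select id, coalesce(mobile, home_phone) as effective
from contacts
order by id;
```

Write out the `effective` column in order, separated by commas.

NULL, 555-8731, NULL, NULL, 555-6813, 555-0511, NULL, 555-5169, 555-8594, 555-8320

id=40: mobile=NULL, home_phone=NULL (all NULL) → NULL
id=41: mobile=555-8731 → 555-8731
id=42: mobile=NULL, home_phone=NULL (all NULL) → NULL
id=43: mobile=NULL, home_phone=NULL (all NULL) → NULL
id=44: mobile=555-6813 → 555-6813
id=45: mobile=555-0511 → 555-0511
id=46: mobile=NULL, home_phone=NULL (all NULL) → NULL
id=47: mobile=555-5169 → 555-5169
id=48: mobile=555-8594 → 555-8594
id=49: mobile=555-8320 → 555-8320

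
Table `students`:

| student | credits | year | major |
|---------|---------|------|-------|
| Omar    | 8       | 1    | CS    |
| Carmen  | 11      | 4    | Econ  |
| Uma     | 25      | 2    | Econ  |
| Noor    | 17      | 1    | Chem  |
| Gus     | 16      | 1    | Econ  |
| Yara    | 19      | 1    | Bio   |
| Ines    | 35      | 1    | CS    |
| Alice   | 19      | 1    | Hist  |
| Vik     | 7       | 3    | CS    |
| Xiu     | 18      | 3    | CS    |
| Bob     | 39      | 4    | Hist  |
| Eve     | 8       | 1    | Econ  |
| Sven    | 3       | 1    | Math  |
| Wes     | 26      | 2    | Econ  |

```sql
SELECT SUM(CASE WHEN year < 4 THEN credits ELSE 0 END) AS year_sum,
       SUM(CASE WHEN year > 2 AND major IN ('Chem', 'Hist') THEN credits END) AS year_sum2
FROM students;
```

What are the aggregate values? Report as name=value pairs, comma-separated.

[year_sum: year < 4]
student=Omar: ✓ → 8
student=Carmen: ✗
student=Uma: ✓ → 25
student=Noor: ✓ → 17
student=Gus: ✓ → 16
student=Yara: ✓ → 19
student=Ines: ✓ → 35
student=Alice: ✓ → 19
student=Vik: ✓ → 7
student=Xiu: ✓ → 18
student=Bob: ✗
student=Eve: ✓ → 8
student=Sven: ✓ → 3
student=Wes: ✓ → 26
year_sum = 8 + 25 + 17 + 16 + 19 + 35 + 19 + 7 + 18 + 8 + 3 + 26 = 201
—
[year_sum2: year > 2 AND major IN ('Chem', 'Hist')]
student=Omar: ✗
student=Carmen: ✗
student=Uma: ✗
student=Noor: ✗
student=Gus: ✗
student=Yara: ✗
student=Ines: ✗
student=Alice: ✗
student=Vik: ✗
student=Xiu: ✗
student=Bob: ✓ → 39
student=Eve: ✗
student=Sven: ✗
student=Wes: ✗
year_sum2 = 39

year_sum=201, year_sum2=39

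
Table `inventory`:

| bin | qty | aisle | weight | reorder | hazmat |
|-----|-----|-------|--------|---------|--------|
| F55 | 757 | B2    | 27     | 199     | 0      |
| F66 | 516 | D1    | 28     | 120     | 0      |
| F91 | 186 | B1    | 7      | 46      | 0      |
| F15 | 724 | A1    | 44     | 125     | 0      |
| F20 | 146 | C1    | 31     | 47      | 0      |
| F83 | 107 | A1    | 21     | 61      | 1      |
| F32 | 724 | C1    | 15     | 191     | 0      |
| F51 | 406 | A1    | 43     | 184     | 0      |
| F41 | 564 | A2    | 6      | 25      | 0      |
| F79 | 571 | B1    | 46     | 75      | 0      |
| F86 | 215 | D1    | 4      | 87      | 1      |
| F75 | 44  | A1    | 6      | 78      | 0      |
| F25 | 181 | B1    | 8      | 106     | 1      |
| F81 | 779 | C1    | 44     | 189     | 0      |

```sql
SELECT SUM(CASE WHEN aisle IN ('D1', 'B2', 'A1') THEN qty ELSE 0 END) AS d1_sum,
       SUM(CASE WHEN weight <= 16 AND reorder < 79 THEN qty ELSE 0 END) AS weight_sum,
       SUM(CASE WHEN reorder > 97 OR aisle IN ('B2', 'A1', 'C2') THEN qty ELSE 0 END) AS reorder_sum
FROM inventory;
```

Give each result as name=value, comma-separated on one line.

[d1_sum: aisle IN ('D1', 'B2', 'A1')]
bin=F55: ✓ → 757
bin=F66: ✓ → 516
bin=F91: ✗
bin=F15: ✓ → 724
bin=F20: ✗
bin=F83: ✓ → 107
bin=F32: ✗
bin=F51: ✓ → 406
bin=F41: ✗
bin=F79: ✗
bin=F86: ✓ → 215
bin=F75: ✓ → 44
bin=F25: ✗
bin=F81: ✗
d1_sum = 757 + 516 + 724 + 107 + 406 + 215 + 44 = 2769
—
[weight_sum: weight <= 16 AND reorder < 79]
bin=F55: ✗
bin=F66: ✗
bin=F91: ✓ → 186
bin=F15: ✗
bin=F20: ✗
bin=F83: ✗
bin=F32: ✗
bin=F51: ✗
bin=F41: ✓ → 564
bin=F79: ✗
bin=F86: ✗
bin=F75: ✓ → 44
bin=F25: ✗
bin=F81: ✗
weight_sum = 186 + 564 + 44 = 794
—
[reorder_sum: reorder > 97 OR aisle IN ('B2', 'A1', 'C2')]
bin=F55: ✓ → 757
bin=F66: ✓ → 516
bin=F91: ✗
bin=F15: ✓ → 724
bin=F20: ✗
bin=F83: ✓ → 107
bin=F32: ✓ → 724
bin=F51: ✓ → 406
bin=F41: ✗
bin=F79: ✗
bin=F86: ✗
bin=F75: ✓ → 44
bin=F25: ✓ → 181
bin=F81: ✓ → 779
reorder_sum = 757 + 516 + 724 + 107 + 724 + 406 + 44 + 181 + 779 = 4238

d1_sum=2769, weight_sum=794, reorder_sum=4238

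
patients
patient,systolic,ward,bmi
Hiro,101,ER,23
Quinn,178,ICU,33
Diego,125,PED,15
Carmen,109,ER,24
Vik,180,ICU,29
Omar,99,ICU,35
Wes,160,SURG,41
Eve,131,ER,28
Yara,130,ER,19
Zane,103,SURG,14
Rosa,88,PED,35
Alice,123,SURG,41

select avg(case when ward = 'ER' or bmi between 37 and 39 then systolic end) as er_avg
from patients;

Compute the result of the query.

117.75

patient=Hiro: ✓ → 101
patient=Quinn: ✗
patient=Diego: ✗
patient=Carmen: ✓ → 109
patient=Vik: ✗
patient=Omar: ✗
patient=Wes: ✗
patient=Eve: ✓ → 131
patient=Yara: ✓ → 130
patient=Zane: ✗
patient=Rosa: ✗
patient=Alice: ✗
er_avg = (101 + 109 + 131 + 130) / 4 = 117.75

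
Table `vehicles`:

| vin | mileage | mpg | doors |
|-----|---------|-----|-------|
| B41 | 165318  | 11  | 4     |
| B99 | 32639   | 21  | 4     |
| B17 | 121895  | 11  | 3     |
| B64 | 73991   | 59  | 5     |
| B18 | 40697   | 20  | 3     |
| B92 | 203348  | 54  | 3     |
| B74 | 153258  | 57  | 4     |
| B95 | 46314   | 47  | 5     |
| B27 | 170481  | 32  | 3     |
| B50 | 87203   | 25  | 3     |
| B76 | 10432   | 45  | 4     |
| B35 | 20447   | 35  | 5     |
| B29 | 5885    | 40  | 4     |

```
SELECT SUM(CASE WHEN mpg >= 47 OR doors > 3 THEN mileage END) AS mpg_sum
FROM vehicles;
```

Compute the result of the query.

vin=B41: ✓ → 165318
vin=B99: ✓ → 32639
vin=B17: ✗
vin=B64: ✓ → 73991
vin=B18: ✗
vin=B92: ✓ → 203348
vin=B74: ✓ → 153258
vin=B95: ✓ → 46314
vin=B27: ✗
vin=B50: ✗
vin=B76: ✓ → 10432
vin=B35: ✓ → 20447
vin=B29: ✓ → 5885
mpg_sum = 165318 + 32639 + 73991 + 203348 + 153258 + 46314 + 10432 + 20447 + 5885 = 711632

711632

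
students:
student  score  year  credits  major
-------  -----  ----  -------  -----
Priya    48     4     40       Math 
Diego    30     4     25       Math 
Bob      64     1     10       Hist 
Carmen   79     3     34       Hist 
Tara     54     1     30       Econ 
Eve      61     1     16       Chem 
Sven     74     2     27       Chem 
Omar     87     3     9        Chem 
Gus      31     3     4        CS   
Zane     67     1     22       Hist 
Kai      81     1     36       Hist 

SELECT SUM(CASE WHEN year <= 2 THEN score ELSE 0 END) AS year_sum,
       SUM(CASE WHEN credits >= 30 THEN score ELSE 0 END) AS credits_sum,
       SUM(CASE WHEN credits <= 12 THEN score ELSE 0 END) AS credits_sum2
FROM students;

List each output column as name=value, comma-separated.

year_sum=401, credits_sum=262, credits_sum2=182

[year_sum: year <= 2]
student=Priya: ✗
student=Diego: ✗
student=Bob: ✓ → 64
student=Carmen: ✗
student=Tara: ✓ → 54
student=Eve: ✓ → 61
student=Sven: ✓ → 74
student=Omar: ✗
student=Gus: ✗
student=Zane: ✓ → 67
student=Kai: ✓ → 81
year_sum = 64 + 54 + 61 + 74 + 67 + 81 = 401
—
[credits_sum: credits >= 30]
student=Priya: ✓ → 48
student=Diego: ✗
student=Bob: ✗
student=Carmen: ✓ → 79
student=Tara: ✓ → 54
student=Eve: ✗
student=Sven: ✗
student=Omar: ✗
student=Gus: ✗
student=Zane: ✗
student=Kai: ✓ → 81
credits_sum = 48 + 79 + 54 + 81 = 262
—
[credits_sum2: credits <= 12]
student=Priya: ✗
student=Diego: ✗
student=Bob: ✓ → 64
student=Carmen: ✗
student=Tara: ✗
student=Eve: ✗
student=Sven: ✗
student=Omar: ✓ → 87
student=Gus: ✓ → 31
student=Zane: ✗
student=Kai: ✗
credits_sum2 = 64 + 87 + 31 = 182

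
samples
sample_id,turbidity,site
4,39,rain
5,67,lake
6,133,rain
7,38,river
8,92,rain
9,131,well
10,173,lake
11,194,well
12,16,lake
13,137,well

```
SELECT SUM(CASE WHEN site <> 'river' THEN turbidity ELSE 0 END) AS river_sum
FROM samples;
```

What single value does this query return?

sample_id=4: ✓ → 39
sample_id=5: ✓ → 67
sample_id=6: ✓ → 133
sample_id=7: ✗
sample_id=8: ✓ → 92
sample_id=9: ✓ → 131
sample_id=10: ✓ → 173
sample_id=11: ✓ → 194
sample_id=12: ✓ → 16
sample_id=13: ✓ → 137
river_sum = 39 + 67 + 133 + 92 + 131 + 173 + 194 + 16 + 137 = 982

982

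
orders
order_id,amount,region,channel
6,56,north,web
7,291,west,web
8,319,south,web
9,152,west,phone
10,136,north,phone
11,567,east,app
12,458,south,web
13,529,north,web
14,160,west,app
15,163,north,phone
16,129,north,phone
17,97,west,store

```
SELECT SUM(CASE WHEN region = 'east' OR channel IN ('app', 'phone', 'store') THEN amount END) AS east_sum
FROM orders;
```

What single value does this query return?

1404

order_id=6: ✗
order_id=7: ✗
order_id=8: ✗
order_id=9: ✓ → 152
order_id=10: ✓ → 136
order_id=11: ✓ → 567
order_id=12: ✗
order_id=13: ✗
order_id=14: ✓ → 160
order_id=15: ✓ → 163
order_id=16: ✓ → 129
order_id=17: ✓ → 97
east_sum = 152 + 136 + 567 + 160 + 163 + 129 + 97 = 1404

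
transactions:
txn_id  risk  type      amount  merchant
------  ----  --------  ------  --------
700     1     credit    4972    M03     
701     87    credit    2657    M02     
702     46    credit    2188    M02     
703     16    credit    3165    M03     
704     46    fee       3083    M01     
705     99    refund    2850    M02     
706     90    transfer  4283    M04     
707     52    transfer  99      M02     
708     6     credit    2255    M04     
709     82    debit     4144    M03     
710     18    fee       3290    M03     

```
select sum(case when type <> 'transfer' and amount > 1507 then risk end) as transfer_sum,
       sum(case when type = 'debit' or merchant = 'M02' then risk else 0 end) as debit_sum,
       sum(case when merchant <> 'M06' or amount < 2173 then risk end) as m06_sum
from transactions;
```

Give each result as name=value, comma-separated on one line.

transfer_sum=401, debit_sum=366, m06_sum=543

[transfer_sum: type <> 'transfer' and amount > 1507]
txn_id=700: ✓ → 1
txn_id=701: ✓ → 87
txn_id=702: ✓ → 46
txn_id=703: ✓ → 16
txn_id=704: ✓ → 46
txn_id=705: ✓ → 99
txn_id=706: ✗
txn_id=707: ✗
txn_id=708: ✓ → 6
txn_id=709: ✓ → 82
txn_id=710: ✓ → 18
transfer_sum = 1 + 87 + 46 + 16 + 46 + 99 + 6 + 82 + 18 = 401
—
[debit_sum: type = 'debit' or merchant = 'M02']
txn_id=700: ✗
txn_id=701: ✓ → 87
txn_id=702: ✓ → 46
txn_id=703: ✗
txn_id=704: ✗
txn_id=705: ✓ → 99
txn_id=706: ✗
txn_id=707: ✓ → 52
txn_id=708: ✗
txn_id=709: ✓ → 82
txn_id=710: ✗
debit_sum = 87 + 46 + 99 + 52 + 82 = 366
—
[m06_sum: merchant <> 'M06' or amount < 2173]
txn_id=700: ✓ → 1
txn_id=701: ✓ → 87
txn_id=702: ✓ → 46
txn_id=703: ✓ → 16
txn_id=704: ✓ → 46
txn_id=705: ✓ → 99
txn_id=706: ✓ → 90
txn_id=707: ✓ → 52
txn_id=708: ✓ → 6
txn_id=709: ✓ → 82
txn_id=710: ✓ → 18
m06_sum = 1 + 87 + 46 + 16 + 46 + 99 + 90 + 52 + 6 + 82 + 18 = 543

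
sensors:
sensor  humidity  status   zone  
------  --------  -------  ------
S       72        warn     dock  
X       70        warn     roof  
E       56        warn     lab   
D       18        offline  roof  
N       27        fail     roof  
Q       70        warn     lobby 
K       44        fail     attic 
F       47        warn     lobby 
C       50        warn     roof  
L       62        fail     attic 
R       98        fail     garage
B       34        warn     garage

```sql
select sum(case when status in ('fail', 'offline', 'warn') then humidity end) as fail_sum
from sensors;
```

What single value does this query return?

sensor=S: ✓ → 72
sensor=X: ✓ → 70
sensor=E: ✓ → 56
sensor=D: ✓ → 18
sensor=N: ✓ → 27
sensor=Q: ✓ → 70
sensor=K: ✓ → 44
sensor=F: ✓ → 47
sensor=C: ✓ → 50
sensor=L: ✓ → 62
sensor=R: ✓ → 98
sensor=B: ✓ → 34
fail_sum = 72 + 70 + 56 + 18 + 27 + 70 + 44 + 47 + 50 + 62 + 98 + 34 = 648

648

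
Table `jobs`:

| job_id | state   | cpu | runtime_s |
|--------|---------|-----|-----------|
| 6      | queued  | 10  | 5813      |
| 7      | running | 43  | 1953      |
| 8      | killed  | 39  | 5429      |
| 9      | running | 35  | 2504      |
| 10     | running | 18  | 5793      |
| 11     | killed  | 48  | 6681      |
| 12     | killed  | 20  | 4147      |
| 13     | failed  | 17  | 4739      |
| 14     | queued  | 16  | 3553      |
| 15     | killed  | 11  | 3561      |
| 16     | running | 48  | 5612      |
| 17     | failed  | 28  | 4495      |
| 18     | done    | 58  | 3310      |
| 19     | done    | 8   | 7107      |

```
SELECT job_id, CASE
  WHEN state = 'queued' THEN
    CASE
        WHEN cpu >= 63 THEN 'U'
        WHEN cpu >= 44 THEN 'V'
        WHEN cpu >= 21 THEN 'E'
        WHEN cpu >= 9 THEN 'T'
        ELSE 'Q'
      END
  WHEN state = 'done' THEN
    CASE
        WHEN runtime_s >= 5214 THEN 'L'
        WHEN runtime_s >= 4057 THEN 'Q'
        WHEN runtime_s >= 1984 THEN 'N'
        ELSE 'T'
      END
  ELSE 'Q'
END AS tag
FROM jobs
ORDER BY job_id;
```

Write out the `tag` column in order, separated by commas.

job_id=6: state='queued' → inner[cpu >= 9] → T
job_id=7: state='running' → outer ELSE → Q
job_id=8: state='killed' → outer ELSE → Q
job_id=9: state='running' → outer ELSE → Q
job_id=10: state='running' → outer ELSE → Q
job_id=11: state='killed' → outer ELSE → Q
job_id=12: state='killed' → outer ELSE → Q
job_id=13: state='failed' → outer ELSE → Q
job_id=14: state='queued' → inner[cpu >= 9] → T
job_id=15: state='killed' → outer ELSE → Q
job_id=16: state='running' → outer ELSE → Q
job_id=17: state='failed' → outer ELSE → Q
job_id=18: state='done' → inner[runtime_s >= 1984] → N
job_id=19: state='done' → inner[runtime_s >= 5214] → L

T, Q, Q, Q, Q, Q, Q, Q, T, Q, Q, Q, N, L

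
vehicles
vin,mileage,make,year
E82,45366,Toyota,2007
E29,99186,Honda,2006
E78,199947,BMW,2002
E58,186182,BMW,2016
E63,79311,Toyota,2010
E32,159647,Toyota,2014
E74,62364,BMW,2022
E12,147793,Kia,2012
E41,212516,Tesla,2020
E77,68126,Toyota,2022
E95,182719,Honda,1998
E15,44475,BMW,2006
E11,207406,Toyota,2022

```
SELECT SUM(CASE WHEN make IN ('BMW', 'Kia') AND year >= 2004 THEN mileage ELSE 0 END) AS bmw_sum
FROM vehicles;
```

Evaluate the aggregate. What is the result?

vin=E82: ✗
vin=E29: ✗
vin=E78: ✗
vin=E58: ✓ → 186182
vin=E63: ✗
vin=E32: ✗
vin=E74: ✓ → 62364
vin=E12: ✓ → 147793
vin=E41: ✗
vin=E77: ✗
vin=E95: ✗
vin=E15: ✓ → 44475
vin=E11: ✗
bmw_sum = 186182 + 62364 + 147793 + 44475 = 440814

440814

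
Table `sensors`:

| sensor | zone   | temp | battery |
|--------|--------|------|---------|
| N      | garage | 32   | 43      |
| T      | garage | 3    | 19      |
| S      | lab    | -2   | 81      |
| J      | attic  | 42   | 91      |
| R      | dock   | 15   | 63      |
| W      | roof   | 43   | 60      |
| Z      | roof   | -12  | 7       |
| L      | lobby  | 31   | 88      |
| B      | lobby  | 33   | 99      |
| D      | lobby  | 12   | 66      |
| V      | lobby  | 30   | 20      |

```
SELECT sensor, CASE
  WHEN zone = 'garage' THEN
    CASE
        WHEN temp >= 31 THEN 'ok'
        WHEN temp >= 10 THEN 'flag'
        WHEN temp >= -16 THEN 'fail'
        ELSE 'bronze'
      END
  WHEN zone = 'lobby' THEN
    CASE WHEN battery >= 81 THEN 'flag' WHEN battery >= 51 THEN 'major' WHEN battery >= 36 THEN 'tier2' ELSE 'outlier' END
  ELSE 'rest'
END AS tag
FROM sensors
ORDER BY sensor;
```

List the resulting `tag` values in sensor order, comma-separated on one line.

sensor=B: zone='lobby' → inner[battery >= 81] → flag
sensor=D: zone='lobby' → inner[battery >= 51] → major
sensor=J: zone='attic' → outer ELSE → rest
sensor=L: zone='lobby' → inner[battery >= 81] → flag
sensor=N: zone='garage' → inner[temp >= 31] → ok
sensor=R: zone='dock' → outer ELSE → rest
sensor=S: zone='lab' → outer ELSE → rest
sensor=T: zone='garage' → inner[temp >= -16] → fail
sensor=V: zone='lobby' → inner[ELSE] → outlier
sensor=W: zone='roof' → outer ELSE → rest
sensor=Z: zone='roof' → outer ELSE → rest

flag, major, rest, flag, ok, rest, rest, fail, outlier, rest, rest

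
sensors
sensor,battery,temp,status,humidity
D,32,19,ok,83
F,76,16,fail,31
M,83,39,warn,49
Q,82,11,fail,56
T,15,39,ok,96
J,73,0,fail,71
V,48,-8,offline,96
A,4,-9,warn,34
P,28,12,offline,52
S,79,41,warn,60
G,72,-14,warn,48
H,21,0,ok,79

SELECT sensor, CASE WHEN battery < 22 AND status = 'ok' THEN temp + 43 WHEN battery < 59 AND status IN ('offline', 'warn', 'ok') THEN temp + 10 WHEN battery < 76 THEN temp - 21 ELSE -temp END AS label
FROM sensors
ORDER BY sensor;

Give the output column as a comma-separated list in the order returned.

1, 29, -16, -35, 43, -21, -39, 22, -11, -41, 82, 2

sensor=A: battery < 59 AND status IN ('offline', 'warn', 'ok') → 1
sensor=D: battery < 59 AND status IN ('offline', 'warn', 'ok') → 29
sensor=F: ELSE → -16
sensor=G: battery < 76 → -35
sensor=H: battery < 22 AND status = 'ok' → 43
sensor=J: battery < 76 → -21
sensor=M: ELSE → -39
sensor=P: battery < 59 AND status IN ('offline', 'warn', 'ok') → 22
sensor=Q: ELSE → -11
sensor=S: ELSE → -41
sensor=T: battery < 22 AND status = 'ok' → 82
sensor=V: battery < 59 AND status IN ('offline', 'warn', 'ok') → 2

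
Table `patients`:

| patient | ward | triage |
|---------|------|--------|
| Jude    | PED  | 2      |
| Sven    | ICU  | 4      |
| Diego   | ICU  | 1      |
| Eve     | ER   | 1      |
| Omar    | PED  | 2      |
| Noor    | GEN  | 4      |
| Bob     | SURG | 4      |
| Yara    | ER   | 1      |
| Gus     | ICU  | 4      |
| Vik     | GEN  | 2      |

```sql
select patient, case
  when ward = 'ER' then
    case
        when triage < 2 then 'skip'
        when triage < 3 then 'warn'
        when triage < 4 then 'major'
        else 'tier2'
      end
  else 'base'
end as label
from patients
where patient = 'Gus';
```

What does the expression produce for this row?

base

patient = Gus: ward=ICU, triage=4.
ward='ICU' → outer ELSE → base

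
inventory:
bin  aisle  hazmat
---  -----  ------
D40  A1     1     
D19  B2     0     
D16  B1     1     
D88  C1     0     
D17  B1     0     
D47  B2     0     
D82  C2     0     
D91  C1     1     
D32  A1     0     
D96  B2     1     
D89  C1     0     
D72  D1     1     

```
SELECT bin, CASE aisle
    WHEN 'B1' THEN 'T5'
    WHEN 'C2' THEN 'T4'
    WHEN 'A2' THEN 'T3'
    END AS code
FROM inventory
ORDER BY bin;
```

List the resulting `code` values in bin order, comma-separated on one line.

T5, T5, NULL, NULL, NULL, NULL, NULL, T4, NULL, NULL, NULL, NULL

bin=D16: aisle='B1' → T5
bin=D17: aisle='B1' → T5
bin=D19: (no match → NULL) → NULL
bin=D32: (no match → NULL) → NULL
bin=D40: (no match → NULL) → NULL
bin=D47: (no match → NULL) → NULL
bin=D72: (no match → NULL) → NULL
bin=D82: aisle='C2' → T4
bin=D88: (no match → NULL) → NULL
bin=D89: (no match → NULL) → NULL
bin=D91: (no match → NULL) → NULL
bin=D96: (no match → NULL) → NULL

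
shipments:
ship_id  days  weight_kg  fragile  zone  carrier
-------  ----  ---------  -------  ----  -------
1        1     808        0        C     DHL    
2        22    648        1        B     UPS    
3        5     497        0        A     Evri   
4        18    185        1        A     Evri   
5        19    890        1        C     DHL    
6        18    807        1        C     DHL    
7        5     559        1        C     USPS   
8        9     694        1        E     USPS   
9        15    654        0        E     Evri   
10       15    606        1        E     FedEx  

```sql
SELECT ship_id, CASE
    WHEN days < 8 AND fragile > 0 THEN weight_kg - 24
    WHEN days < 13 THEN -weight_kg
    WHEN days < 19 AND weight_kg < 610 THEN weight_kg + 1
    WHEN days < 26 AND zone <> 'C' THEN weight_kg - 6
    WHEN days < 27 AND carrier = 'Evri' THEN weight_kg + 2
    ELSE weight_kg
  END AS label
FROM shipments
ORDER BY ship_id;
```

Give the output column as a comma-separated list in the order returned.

ship_id=1: days < 13 → -808
ship_id=2: days < 26 AND zone <> 'C' → 642
ship_id=3: days < 13 → -497
ship_id=4: days < 19 AND weight_kg < 610 → 186
ship_id=5: ELSE → 890
ship_id=6: ELSE → 807
ship_id=7: days < 8 AND fragile > 0 → 535
ship_id=8: days < 13 → -694
ship_id=9: days < 26 AND zone <> 'C' → 648
ship_id=10: days < 19 AND weight_kg < 610 → 607

-808, 642, -497, 186, 890, 807, 535, -694, 648, 607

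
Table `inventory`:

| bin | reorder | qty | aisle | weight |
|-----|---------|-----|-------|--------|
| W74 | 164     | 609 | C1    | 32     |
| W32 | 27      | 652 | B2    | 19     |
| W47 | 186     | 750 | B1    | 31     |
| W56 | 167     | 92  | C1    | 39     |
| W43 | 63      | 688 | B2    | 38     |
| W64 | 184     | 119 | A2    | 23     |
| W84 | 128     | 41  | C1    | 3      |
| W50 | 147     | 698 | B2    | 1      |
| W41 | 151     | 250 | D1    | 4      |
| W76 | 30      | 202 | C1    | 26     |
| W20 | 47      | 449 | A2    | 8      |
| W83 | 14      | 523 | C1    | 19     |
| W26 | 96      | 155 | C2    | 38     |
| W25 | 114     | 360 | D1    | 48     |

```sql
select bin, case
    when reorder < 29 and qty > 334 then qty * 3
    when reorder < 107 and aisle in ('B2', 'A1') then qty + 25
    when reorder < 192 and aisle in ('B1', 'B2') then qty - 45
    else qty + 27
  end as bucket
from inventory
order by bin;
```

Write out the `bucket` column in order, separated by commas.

bin=W20: ELSE → 476
bin=W25: ELSE → 387
bin=W26: ELSE → 182
bin=W32: reorder < 29 and qty > 334 → 1956
bin=W41: ELSE → 277
bin=W43: reorder < 107 and aisle in ('B2', 'A1') → 713
bin=W47: reorder < 192 and aisle in ('B1', 'B2') → 705
bin=W50: reorder < 192 and aisle in ('B1', 'B2') → 653
bin=W56: ELSE → 119
bin=W64: ELSE → 146
bin=W74: ELSE → 636
bin=W76: ELSE → 229
bin=W83: reorder < 29 and qty > 334 → 1569
bin=W84: ELSE → 68

476, 387, 182, 1956, 277, 713, 705, 653, 119, 146, 636, 229, 1569, 68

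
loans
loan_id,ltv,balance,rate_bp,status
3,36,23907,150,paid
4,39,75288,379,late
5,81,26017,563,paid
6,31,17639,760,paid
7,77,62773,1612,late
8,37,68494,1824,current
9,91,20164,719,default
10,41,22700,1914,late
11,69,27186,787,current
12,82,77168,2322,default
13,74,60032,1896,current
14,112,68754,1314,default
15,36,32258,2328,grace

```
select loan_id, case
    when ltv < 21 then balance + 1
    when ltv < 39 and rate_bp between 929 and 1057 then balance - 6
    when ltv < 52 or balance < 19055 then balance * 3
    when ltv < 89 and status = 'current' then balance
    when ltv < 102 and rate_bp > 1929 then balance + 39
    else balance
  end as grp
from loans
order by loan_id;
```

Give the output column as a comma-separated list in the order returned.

loan_id=3: ltv < 52 or balance < 19055 → 71721
loan_id=4: ltv < 52 or balance < 19055 → 225864
loan_id=5: ELSE → 26017
loan_id=6: ltv < 52 or balance < 19055 → 52917
loan_id=7: ELSE → 62773
loan_id=8: ltv < 52 or balance < 19055 → 205482
loan_id=9: ELSE → 20164
loan_id=10: ltv < 52 or balance < 19055 → 68100
loan_id=11: ltv < 89 and status = 'current' → 27186
loan_id=12: ltv < 102 and rate_bp > 1929 → 77207
loan_id=13: ltv < 89 and status = 'current' → 60032
loan_id=14: ELSE → 68754
loan_id=15: ltv < 52 or balance < 19055 → 96774

71721, 225864, 26017, 52917, 62773, 205482, 20164, 68100, 27186, 77207, 60032, 68754, 96774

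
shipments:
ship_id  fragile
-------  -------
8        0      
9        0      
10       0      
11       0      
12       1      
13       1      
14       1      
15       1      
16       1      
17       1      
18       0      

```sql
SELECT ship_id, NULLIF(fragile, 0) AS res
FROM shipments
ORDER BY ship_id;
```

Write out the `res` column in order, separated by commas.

NULL, NULL, NULL, NULL, 1, 1, 1, 1, 1, 1, NULL

ship_id=8: fragile=0 vs 0: equal → NULL
ship_id=9: fragile=0 vs 0: equal → NULL
ship_id=10: fragile=0 vs 0: equal → NULL
ship_id=11: fragile=0 vs 0: equal → NULL
ship_id=12: fragile=1 vs 0: differ → 1
ship_id=13: fragile=1 vs 0: differ → 1
ship_id=14: fragile=1 vs 0: differ → 1
ship_id=15: fragile=1 vs 0: differ → 1
ship_id=16: fragile=1 vs 0: differ → 1
ship_id=17: fragile=1 vs 0: differ → 1
ship_id=18: fragile=0 vs 0: equal → NULL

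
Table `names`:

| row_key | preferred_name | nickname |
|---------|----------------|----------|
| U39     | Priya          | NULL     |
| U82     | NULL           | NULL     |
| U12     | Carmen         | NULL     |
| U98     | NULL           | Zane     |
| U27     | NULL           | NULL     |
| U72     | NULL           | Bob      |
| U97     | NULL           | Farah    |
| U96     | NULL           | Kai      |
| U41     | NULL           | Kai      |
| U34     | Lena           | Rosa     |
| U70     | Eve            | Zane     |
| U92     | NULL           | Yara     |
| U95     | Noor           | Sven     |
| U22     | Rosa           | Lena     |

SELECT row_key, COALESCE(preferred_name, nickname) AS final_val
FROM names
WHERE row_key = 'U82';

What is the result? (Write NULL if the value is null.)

row_key = U82: preferred_name=NULL, nickname=NULL.
preferred_name=NULL, nickname=NULL (all NULL) → NULL

NULL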